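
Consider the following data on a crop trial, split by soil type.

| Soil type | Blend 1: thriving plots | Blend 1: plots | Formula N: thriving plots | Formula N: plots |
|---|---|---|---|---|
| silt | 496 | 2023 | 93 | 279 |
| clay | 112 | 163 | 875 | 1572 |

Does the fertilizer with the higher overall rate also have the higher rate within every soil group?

No

Silt: Blend 1 496/2023 = 24.5%, Formula N 93/279 = 33.3% → Formula N
Clay: Blend 1 112/163 = 68.7%, Formula N 875/1572 = 55.7% → Blend 1
Overall: Blend 1 608/2186 = 27.8%, Formula N 968/1851 = 52.3% → Formula N
Neither sweeps: Blend 1 wins 1 of 2 groups, Formula N wins 1. Formula N wins overall but not every group — no Simpson reversal.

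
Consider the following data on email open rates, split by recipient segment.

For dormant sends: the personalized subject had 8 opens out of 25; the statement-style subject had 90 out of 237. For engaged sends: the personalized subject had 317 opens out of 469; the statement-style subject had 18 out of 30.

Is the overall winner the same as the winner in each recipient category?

Dormant: the personalized subject 8/25 = 32.0%, the statement-style subject 90/237 = 38.0% → the statement-style subject
Engaged: the personalized subject 317/469 = 67.6%, the statement-style subject 18/30 = 60.0% → the personalized subject
Overall: the personalized subject 325/494 = 65.8%, the statement-style subject 108/267 = 40.4% → the personalized subject
Neither sweeps: the personalized subject wins 1 of 2 groups, the statement-style subject wins 1. The personalized subject wins overall but not every group — no Simpson reversal.

No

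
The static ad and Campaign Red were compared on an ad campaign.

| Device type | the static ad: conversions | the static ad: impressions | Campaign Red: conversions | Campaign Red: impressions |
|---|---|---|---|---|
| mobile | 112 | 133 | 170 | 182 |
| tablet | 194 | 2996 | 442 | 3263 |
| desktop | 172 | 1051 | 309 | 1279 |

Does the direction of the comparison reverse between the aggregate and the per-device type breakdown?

Mobile: the static ad 112/133 = 84.2%, Campaign Red 170/182 = 93.4% → Campaign Red
Tablet: the static ad 194/2996 = 6.5%, Campaign Red 442/3263 = 13.5% → Campaign Red
Desktop: the static ad 172/1051 = 16.4%, Campaign Red 309/1279 = 24.2% → Campaign Red
Overall: the static ad 478/4180 = 11.4%, Campaign Red 921/4724 = 19.5% → Campaign Red
Campaign Red wins overall and in every device group — no reversal.

No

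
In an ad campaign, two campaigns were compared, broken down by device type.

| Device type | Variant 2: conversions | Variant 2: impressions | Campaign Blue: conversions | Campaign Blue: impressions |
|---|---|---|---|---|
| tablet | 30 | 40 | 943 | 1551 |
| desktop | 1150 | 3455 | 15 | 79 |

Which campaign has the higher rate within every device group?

Tablet: Variant 2 30/40 = 75.0%, Campaign Blue 943/1551 = 60.8% → Variant 2
Desktop: Variant 2 1150/3455 = 33.3%, Campaign Blue 15/79 = 19.0% → Variant 2
Variant 2 has the higher rate in both groups.

Variant 2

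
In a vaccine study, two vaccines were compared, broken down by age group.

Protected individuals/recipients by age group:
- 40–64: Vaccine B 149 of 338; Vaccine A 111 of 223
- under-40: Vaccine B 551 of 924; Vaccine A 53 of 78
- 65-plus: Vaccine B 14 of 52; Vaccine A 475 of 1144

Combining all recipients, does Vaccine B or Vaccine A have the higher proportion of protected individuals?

Vaccine B

40–64: Vaccine B 149/338 = 44.1%, Vaccine A 111/223 = 49.8% → Vaccine A
Under-40: Vaccine B 551/924 = 59.6%, Vaccine A 53/78 = 67.9% → Vaccine A
65-plus: Vaccine B 14/52 = 26.9%, Vaccine A 475/1144 = 41.5% → Vaccine A
Overall: Vaccine B 714/1314 = 54.3%, Vaccine A 639/1445 = 44.2% → Vaccine B
(Vaccine A wins every age group but Vaccine B wins overall — Vaccine A's recipients skew toward the low-rate 65-plus group.)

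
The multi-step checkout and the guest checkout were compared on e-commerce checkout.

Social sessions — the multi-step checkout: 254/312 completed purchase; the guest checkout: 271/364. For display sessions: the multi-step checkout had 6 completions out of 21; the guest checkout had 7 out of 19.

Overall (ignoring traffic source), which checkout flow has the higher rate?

the multi-step checkout

Social: the multi-step checkout 254/312 = 81.4%, the guest checkout 271/364 = 74.5% → the multi-step checkout
Display: the multi-step checkout 6/21 = 28.6%, the guest checkout 7/19 = 36.8% → the guest checkout
Overall: the multi-step checkout 260/333 = 78.1%, the guest checkout 278/383 = 72.6% → the multi-step checkout
(Neither sweeps every traffic group, but the multi-step checkout has the higher pooled rate.)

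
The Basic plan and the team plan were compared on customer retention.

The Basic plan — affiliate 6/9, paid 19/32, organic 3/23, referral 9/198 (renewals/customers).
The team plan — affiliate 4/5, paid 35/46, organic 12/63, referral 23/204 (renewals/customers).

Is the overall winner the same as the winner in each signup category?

Affiliate: the Basic plan 6/9 = 66.7%, the team plan 4/5 = 80.0% → the team plan
Paid: the Basic plan 19/32 = 59.4%, the team plan 35/46 = 76.1% → the team plan
Organic: the Basic plan 3/23 = 13.0%, the team plan 12/63 = 19.0% → the team plan
Referral: the Basic plan 9/198 = 4.5%, the team plan 23/204 = 11.3% → the team plan
Overall: the Basic plan 37/262 = 14.1%, the team plan 74/318 = 23.3% → the team plan
The team plan wins overall and in every signup group — no reversal.

Yes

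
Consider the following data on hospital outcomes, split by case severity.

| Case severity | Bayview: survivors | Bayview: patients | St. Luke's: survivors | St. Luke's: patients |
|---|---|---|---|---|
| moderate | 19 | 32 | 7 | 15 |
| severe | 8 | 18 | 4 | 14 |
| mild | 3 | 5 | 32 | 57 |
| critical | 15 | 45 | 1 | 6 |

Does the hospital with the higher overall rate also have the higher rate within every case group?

No

Moderate: Bayview 19/32 = 59.4%, St. Luke's 7/15 = 46.7% → Bayview
Severe: Bayview 8/18 = 44.4%, St. Luke's 4/14 = 28.6% → Bayview
Mild: Bayview 3/5 = 60.0%, St. Luke's 32/57 = 56.1% → Bayview
Critical: Bayview 15/45 = 33.3%, St. Luke's 1/6 = 16.7% → Bayview
Overall: Bayview 45/100 = 45.0%, St. Luke's 44/92 = 47.8% → St. Luke's
Bayview wins each case group but St. Luke's wins overall — the comparison reverses. Bayview's patients skew toward critical, which has a lower base rate.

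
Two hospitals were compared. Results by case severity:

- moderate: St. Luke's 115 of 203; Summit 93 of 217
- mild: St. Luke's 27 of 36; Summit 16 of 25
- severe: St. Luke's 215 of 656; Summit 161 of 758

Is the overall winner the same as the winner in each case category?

Moderate: St. Luke's 115/203 = 56.7%, Summit 93/217 = 42.9% → St. Luke's
Mild: St. Luke's 27/36 = 75.0%, Summit 16/25 = 64.0% → St. Luke's
Severe: St. Luke's 215/656 = 32.8%, Summit 161/758 = 21.2% → St. Luke's
Overall: St. Luke's 357/895 = 39.9%, Summit 270/1000 = 27.0% → St. Luke's
St. Luke's wins overall and in every case group — no reversal.

Yes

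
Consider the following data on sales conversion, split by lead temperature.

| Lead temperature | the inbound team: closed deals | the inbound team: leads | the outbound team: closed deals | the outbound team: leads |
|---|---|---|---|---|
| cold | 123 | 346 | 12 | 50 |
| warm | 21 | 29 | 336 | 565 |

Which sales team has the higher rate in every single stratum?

the inbound team

Cold: the inbound team 123/346 = 35.5%, the outbound team 12/50 = 24.0% → the inbound team
Warm: the inbound team 21/29 = 72.4%, the outbound team 336/565 = 59.5% → the inbound team
The inbound team has the higher rate in both groups.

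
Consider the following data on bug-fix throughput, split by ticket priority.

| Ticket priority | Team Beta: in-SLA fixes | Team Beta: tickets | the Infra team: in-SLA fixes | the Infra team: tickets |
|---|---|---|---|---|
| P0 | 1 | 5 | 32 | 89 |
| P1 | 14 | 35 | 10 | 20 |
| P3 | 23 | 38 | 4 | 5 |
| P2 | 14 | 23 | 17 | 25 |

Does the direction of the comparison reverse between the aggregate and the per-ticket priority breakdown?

Yes

P0: Team Beta 1/5 = 20.0%, the Infra team 32/89 = 36.0% → the Infra team
P1: Team Beta 14/35 = 40.0%, the Infra team 10/20 = 50.0% → the Infra team
P3: Team Beta 23/38 = 60.5%, the Infra team 4/5 = 80.0% → the Infra team
P2: Team Beta 14/23 = 60.9%, the Infra team 17/25 = 68.0% → the Infra team
Overall: Team Beta 52/101 = 51.5%, the Infra team 63/139 = 45.3% → Team Beta
The Infra team wins each ticket group but Team Beta wins overall — the comparison reverses. The Infra team's tickets skew toward P0, which has a lower base rate.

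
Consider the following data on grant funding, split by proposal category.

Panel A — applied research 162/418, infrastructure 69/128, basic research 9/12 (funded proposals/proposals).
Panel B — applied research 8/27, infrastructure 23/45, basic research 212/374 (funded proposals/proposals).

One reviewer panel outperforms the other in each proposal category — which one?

Applied research: Panel A 162/418 = 38.8%, Panel B 8/27 = 29.6% → Panel A
Infrastructure: Panel A 69/128 = 53.9%, Panel B 23/45 = 51.1% → Panel A
Basic research: Panel A 9/12 = 75.0%, Panel B 212/374 = 56.7% → Panel A
Panel A has the higher rate in all 3 groups.

Panel A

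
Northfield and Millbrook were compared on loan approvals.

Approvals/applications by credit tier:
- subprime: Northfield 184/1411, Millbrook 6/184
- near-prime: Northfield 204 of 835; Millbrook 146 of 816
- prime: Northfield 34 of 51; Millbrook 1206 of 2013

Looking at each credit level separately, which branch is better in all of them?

Subprime: Northfield 184/1411 = 13.0%, Millbrook 6/184 = 3.3% → Northfield
Near-prime: Northfield 204/835 = 24.4%, Millbrook 146/816 = 17.9% → Northfield
Prime: Northfield 34/51 = 66.7%, Millbrook 1206/2013 = 59.9% → Northfield
Northfield has the higher rate in all 3 groups.

Northfield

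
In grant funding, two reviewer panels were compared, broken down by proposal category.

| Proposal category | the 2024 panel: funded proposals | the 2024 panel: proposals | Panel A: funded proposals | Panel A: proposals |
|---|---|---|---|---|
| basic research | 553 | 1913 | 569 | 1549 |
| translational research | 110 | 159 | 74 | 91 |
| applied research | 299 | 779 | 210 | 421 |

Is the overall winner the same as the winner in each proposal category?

Yes

Basic research: the 2024 panel 553/1913 = 28.9%, Panel A 569/1549 = 36.7% → Panel A
Translational research: the 2024 panel 110/159 = 69.2%, Panel A 74/91 = 81.3% → Panel A
Applied research: the 2024 panel 299/779 = 38.4%, Panel A 210/421 = 49.9% → Panel A
Overall: the 2024 panel 962/2851 = 33.7%, Panel A 853/2061 = 41.4% → Panel A
Panel A wins overall and in every proposal group — no reversal.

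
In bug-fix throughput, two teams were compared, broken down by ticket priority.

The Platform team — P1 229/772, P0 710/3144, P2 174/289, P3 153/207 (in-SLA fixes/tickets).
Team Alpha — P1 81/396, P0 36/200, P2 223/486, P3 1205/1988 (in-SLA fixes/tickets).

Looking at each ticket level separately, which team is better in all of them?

the Platform team

P1: the Platform team 229/772 = 29.7%, Team Alpha 81/396 = 20.5% → the Platform team
P0: the Platform team 710/3144 = 22.6%, Team Alpha 36/200 = 18.0% → the Platform team
P2: the Platform team 174/289 = 60.2%, Team Alpha 223/486 = 45.9% → the Platform team
P3: the Platform team 153/207 = 73.9%, Team Alpha 1205/1988 = 60.6% → the Platform team
The Platform team has the higher rate in all 4 groups.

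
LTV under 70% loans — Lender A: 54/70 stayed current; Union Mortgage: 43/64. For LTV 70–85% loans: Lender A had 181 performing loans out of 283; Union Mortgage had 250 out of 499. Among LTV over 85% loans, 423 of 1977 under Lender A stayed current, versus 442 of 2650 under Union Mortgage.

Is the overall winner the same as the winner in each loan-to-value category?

LTV under 70%: Lender A 54/70 = 77.1%, Union Mortgage 43/64 = 67.2% → Lender A
LTV 70–85%: Lender A 181/283 = 64.0%, Union Mortgage 250/499 = 50.1% → Lender A
LTV over 85%: Lender A 423/1977 = 21.4%, Union Mortgage 442/2650 = 16.7% → Lender A
Overall: Lender A 658/2330 = 28.2%, Union Mortgage 735/3213 = 22.9% → Lender A
Lender A wins overall and in every loan-to-value group — no reversal.

Yes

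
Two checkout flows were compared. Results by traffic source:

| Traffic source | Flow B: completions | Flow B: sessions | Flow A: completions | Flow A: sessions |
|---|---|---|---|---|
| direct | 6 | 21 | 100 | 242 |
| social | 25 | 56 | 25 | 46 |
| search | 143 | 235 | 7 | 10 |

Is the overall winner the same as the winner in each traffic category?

No

Direct: Flow B 6/21 = 28.6%, Flow A 100/242 = 41.3% → Flow A
Social: Flow B 25/56 = 44.6%, Flow A 25/46 = 54.3% → Flow A
Search: Flow B 143/235 = 60.9%, Flow A 7/10 = 70.0% → Flow A
Overall: Flow B 174/312 = 55.8%, Flow A 132/298 = 44.3% → Flow B
Flow A wins each traffic group but Flow B wins overall — the comparison reverses. Flow A's sessions skew toward direct, which has a lower base rate.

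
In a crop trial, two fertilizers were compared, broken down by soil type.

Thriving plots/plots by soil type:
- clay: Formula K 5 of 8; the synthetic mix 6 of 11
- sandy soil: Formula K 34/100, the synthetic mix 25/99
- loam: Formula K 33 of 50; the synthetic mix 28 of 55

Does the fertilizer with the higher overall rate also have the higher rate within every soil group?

Yes

Clay: Formula K 5/8 = 62.5%, the synthetic mix 6/11 = 54.5% → Formula K
Sandy soil: Formula K 34/100 = 34.0%, the synthetic mix 25/99 = 25.3% → Formula K
Loam: Formula K 33/50 = 66.0%, the synthetic mix 28/55 = 50.9% → Formula K
Overall: Formula K 72/158 = 45.6%, the synthetic mix 59/165 = 35.8% → Formula K
Formula K wins overall and in every soil group — no reversal.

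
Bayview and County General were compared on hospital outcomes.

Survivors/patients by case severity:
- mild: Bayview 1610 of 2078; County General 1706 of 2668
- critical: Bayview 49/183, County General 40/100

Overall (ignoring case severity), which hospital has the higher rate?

Bayview

Mild: Bayview 1610/2078 = 77.5%, County General 1706/2668 = 63.9% → Bayview
Critical: Bayview 49/183 = 26.8%, County General 40/100 = 40.0% → County General
Overall: Bayview 1659/2261 = 73.4%, County General 1746/2768 = 63.1% → Bayview
(Neither sweeps every case group, but Bayview has the higher pooled rate.)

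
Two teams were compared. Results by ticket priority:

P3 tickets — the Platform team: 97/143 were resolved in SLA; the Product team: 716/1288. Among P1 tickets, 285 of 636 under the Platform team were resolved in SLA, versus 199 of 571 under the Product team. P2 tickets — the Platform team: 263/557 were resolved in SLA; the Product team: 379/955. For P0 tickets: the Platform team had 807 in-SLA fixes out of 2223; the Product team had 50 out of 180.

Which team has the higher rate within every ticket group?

the Platform team

P3: the Platform team 97/143 = 67.8%, the Product team 716/1288 = 55.6% → the Platform team
P1: the Platform team 285/636 = 44.8%, the Product team 199/571 = 34.9% → the Platform team
P2: the Platform team 263/557 = 47.2%, the Product team 379/955 = 39.7% → the Platform team
P0: the Platform team 807/2223 = 36.3%, the Product team 50/180 = 27.8% → the Platform team
The Platform team has the higher rate in all 4 groups.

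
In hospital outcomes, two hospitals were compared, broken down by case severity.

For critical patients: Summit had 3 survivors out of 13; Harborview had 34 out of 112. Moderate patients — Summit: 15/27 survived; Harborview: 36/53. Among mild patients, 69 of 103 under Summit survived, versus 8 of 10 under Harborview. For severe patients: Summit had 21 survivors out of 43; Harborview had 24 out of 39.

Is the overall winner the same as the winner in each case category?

No

Critical: Summit 3/13 = 23.1%, Harborview 34/112 = 30.4% → Harborview
Moderate: Summit 15/27 = 55.6%, Harborview 36/53 = 67.9% → Harborview
Mild: Summit 69/103 = 67.0%, Harborview 8/10 = 80.0% → Harborview
Severe: Summit 21/43 = 48.8%, Harborview 24/39 = 61.5% → Harborview
Overall: Summit 108/186 = 58.1%, Harborview 102/214 = 47.7% → Summit
Harborview wins each case group but Summit wins overall — the comparison reverses. Harborview's patients skew toward critical, which has a lower base rate.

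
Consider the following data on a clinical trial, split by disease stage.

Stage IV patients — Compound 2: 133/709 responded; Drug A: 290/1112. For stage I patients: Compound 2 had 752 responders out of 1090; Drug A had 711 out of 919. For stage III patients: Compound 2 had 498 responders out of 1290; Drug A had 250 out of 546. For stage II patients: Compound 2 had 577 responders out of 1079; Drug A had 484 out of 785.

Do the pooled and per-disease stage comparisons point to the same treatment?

Yes

Stage IV: Compound 2 133/709 = 18.8%, Drug A 290/1112 = 26.1% → Drug A
Stage I: Compound 2 752/1090 = 69.0%, Drug A 711/919 = 77.4% → Drug A
Stage III: Compound 2 498/1290 = 38.6%, Drug A 250/546 = 45.8% → Drug A
Stage II: Compound 2 577/1079 = 53.5%, Drug A 484/785 = 61.7% → Drug A
Overall: Compound 2 1960/4168 = 47.0%, Drug A 1735/3362 = 51.6% → Drug A
Drug A wins overall and in every disease group — no reversal.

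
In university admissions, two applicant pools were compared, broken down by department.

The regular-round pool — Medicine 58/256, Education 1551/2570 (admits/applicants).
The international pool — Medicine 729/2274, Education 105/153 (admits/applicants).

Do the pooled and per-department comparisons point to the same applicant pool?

No

Medicine: the regular-round pool 58/256 = 22.7%, the international pool 729/2274 = 32.1% → the international pool
Education: the regular-round pool 1551/2570 = 60.4%, the international pool 105/153 = 68.6% → the international pool
Overall: the regular-round pool 1609/2826 = 56.9%, the international pool 834/2427 = 34.4% → the regular-round pool
The international pool wins each department group but the regular-round pool wins overall — the comparison reverses. The international pool's applicants skew toward Medicine, which has a lower base rate.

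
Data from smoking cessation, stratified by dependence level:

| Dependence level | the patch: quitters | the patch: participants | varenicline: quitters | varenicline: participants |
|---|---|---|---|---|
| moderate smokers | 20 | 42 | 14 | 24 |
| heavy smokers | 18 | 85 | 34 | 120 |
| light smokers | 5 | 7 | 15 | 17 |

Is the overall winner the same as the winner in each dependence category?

Yes

Moderate smokers: the patch 20/42 = 47.6%, varenicline 14/24 = 58.3% → varenicline
Heavy smokers: the patch 18/85 = 21.2%, varenicline 34/120 = 28.3% → varenicline
Light smokers: the patch 5/7 = 71.4%, varenicline 15/17 = 88.2% → varenicline
Overall: the patch 43/134 = 32.1%, varenicline 63/161 = 39.1% → varenicline
Varenicline wins overall and in every dependence group — no reversal.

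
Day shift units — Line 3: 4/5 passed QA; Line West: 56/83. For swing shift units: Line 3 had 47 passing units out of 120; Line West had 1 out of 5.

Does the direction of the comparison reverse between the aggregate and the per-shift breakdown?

Yes

Day shift: Line 3 4/5 = 80.0%, Line West 56/83 = 67.5% → Line 3
Swing shift: Line 3 47/120 = 39.2%, Line West 1/5 = 20.0% → Line 3
Overall: Line 3 51/125 = 40.8%, Line West 57/88 = 64.8% → Line West
Line 3 wins each shift group but Line West wins overall — the comparison reverses. Line 3's units skew toward swing shift, which has a lower base rate.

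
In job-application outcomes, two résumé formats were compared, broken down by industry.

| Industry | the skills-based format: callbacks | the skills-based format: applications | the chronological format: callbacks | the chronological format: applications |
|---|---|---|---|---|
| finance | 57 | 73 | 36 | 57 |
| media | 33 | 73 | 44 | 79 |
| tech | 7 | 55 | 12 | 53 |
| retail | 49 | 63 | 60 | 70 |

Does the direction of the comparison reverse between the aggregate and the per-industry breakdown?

No

Finance: the skills-based format 57/73 = 78.1%, the chronological format 36/57 = 63.2% → the skills-based format
Media: the skills-based format 33/73 = 45.2%, the chronological format 44/79 = 55.7% → the chronological format
Tech: the skills-based format 7/55 = 12.7%, the chronological format 12/53 = 22.6% → the chronological format
Retail: the skills-based format 49/63 = 77.8%, the chronological format 60/70 = 85.7% → the chronological format
Overall: the skills-based format 146/264 = 55.3%, the chronological format 152/259 = 58.7% → the chronological format
Neither sweeps: the skills-based format wins 1 of 4 groups, the chronological format wins 3. The chronological format wins overall but not every group — no Simpson reversal.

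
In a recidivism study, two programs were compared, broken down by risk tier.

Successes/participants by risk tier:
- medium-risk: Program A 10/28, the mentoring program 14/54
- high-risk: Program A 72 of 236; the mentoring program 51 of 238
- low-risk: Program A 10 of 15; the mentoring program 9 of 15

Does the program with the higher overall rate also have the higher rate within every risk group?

Medium-risk: Program A 10/28 = 35.7%, the mentoring program 14/54 = 25.9% → Program A
High-risk: Program A 72/236 = 30.5%, the mentoring program 51/238 = 21.4% → Program A
Low-risk: Program A 10/15 = 66.7%, the mentoring program 9/15 = 60.0% → Program A
Overall: Program A 92/279 = 33.0%, the mentoring program 74/307 = 24.1% → Program A
Program A wins overall and in every risk group — no reversal.

Yes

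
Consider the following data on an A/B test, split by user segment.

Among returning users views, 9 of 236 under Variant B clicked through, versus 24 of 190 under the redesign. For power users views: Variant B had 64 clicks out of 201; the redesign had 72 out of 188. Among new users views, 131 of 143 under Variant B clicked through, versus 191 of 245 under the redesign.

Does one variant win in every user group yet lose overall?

No

Returning users: Variant B 9/236 = 3.8%, the redesign 24/190 = 12.6% → the redesign
Power users: Variant B 64/201 = 31.8%, the redesign 72/188 = 38.3% → the redesign
New users: Variant B 131/143 = 91.6%, the redesign 191/245 = 78.0% → Variant B
Overall: Variant B 204/580 = 35.2%, the redesign 287/623 = 46.1% → the redesign
Neither sweeps: Variant B wins 1 of 3 groups, the redesign wins 2. The redesign wins overall but not every group — no Simpson reversal.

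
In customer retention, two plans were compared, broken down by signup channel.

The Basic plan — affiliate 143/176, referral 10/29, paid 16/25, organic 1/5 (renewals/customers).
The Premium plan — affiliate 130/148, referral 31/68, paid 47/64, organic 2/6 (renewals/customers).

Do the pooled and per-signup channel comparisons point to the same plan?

Affiliate: the Basic plan 143/176 = 81.2%, the Premium plan 130/148 = 87.8% → the Premium plan
Referral: the Basic plan 10/29 = 34.5%, the Premium plan 31/68 = 45.6% → the Premium plan
Paid: the Basic plan 16/25 = 64.0%, the Premium plan 47/64 = 73.4% → the Premium plan
Organic: the Basic plan 1/5 = 20.0%, the Premium plan 2/6 = 33.3% → the Premium plan
Overall: the Basic plan 170/235 = 72.3%, the Premium plan 210/286 = 73.4% → the Premium plan
The Premium plan wins overall and in every signup group — no reversal.

Yes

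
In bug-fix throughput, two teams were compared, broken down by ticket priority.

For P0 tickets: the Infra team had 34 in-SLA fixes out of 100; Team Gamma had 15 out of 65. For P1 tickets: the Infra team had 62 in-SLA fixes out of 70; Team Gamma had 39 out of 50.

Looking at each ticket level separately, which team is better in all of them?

P0: the Infra team 34/100 = 34.0%, Team Gamma 15/65 = 23.1% → the Infra team
P1: the Infra team 62/70 = 88.6%, Team Gamma 39/50 = 78.0% → the Infra team
The Infra team has the higher rate in both groups.

the Infra team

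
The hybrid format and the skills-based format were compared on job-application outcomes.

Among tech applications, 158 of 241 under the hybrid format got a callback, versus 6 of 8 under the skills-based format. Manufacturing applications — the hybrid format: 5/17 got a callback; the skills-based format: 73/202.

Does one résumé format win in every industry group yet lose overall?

Tech: the hybrid format 158/241 = 65.6%, the skills-based format 6/8 = 75.0% → the skills-based format
Manufacturing: the hybrid format 5/17 = 29.4%, the skills-based format 73/202 = 36.1% → the skills-based format
Overall: the hybrid format 163/258 = 63.2%, the skills-based format 79/210 = 37.6% → the hybrid format
The skills-based format wins each industry group but the hybrid format wins overall — the comparison reverses. The skills-based format's applications skew toward manufacturing, which has a lower base rate.

Yes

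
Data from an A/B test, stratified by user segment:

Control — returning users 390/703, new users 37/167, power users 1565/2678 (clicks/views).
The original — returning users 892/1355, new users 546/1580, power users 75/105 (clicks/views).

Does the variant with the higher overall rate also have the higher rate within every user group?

Returning users: Control 390/703 = 55.5%, the original 892/1355 = 65.8% → the original
New users: Control 37/167 = 22.2%, the original 546/1580 = 34.6% → the original
Power users: Control 1565/2678 = 58.4%, the original 75/105 = 71.4% → the original
Overall: Control 1992/3548 = 56.1%, the original 1513/3040 = 49.8% → Control
The original wins each user group but Control wins overall — the comparison reverses. The original's views skew toward new users, which has a lower base rate.

No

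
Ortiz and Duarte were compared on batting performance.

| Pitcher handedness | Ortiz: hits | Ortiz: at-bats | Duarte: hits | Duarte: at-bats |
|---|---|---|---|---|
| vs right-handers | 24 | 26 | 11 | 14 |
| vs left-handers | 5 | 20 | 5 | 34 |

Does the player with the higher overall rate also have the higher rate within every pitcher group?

Vs right-handers: Ortiz 24/26 = 92.3%, Duarte 11/14 = 78.6% → Ortiz
Vs left-handers: Ortiz 5/20 = 25.0%, Duarte 5/34 = 14.7% → Ortiz
Overall: Ortiz 29/46 = 63.0%, Duarte 16/48 = 33.3% → Ortiz
Ortiz wins overall and in every pitcher group — no reversal.

Yes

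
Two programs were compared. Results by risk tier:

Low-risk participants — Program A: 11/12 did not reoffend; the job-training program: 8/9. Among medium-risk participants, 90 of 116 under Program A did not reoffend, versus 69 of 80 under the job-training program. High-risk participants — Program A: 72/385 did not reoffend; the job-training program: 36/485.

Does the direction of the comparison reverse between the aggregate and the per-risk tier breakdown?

No

Low-risk: Program A 11/12 = 91.7%, the job-training program 8/9 = 88.9% → Program A
Medium-risk: Program A 90/116 = 77.6%, the job-training program 69/80 = 86.2% → the job-training program
High-risk: Program A 72/385 = 18.7%, the job-training program 36/485 = 7.4% → Program A
Overall: Program A 173/513 = 33.7%, the job-training program 113/574 = 19.7% → Program A
Neither sweeps: Program A wins 2 of 3 groups, the job-training program wins 1. Program A wins overall but not every group — no Simpson reversal.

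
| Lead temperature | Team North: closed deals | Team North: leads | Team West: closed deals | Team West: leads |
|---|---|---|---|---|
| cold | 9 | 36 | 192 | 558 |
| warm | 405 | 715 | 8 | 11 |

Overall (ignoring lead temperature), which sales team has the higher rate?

Cold: Team North 9/36 = 25.0%, Team West 192/558 = 34.4% → Team West
Warm: Team North 405/715 = 56.6%, Team West 8/11 = 72.7% → Team West
Overall: Team North 414/751 = 55.1%, Team West 200/569 = 35.1% → Team North
(Team West wins every lead group but Team North wins overall — Team West's leads skew toward the low-rate cold group.)

Team North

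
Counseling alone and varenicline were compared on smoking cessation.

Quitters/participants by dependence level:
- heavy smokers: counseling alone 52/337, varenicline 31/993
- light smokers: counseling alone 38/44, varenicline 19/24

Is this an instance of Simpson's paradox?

Heavy smokers: counseling alone 52/337 = 15.4%, varenicline 31/993 = 3.1% → counseling alone
Light smokers: counseling alone 38/44 = 86.4%, varenicline 19/24 = 79.2% → counseling alone
Overall: counseling alone 90/381 = 23.6%, varenicline 50/1017 = 4.9% → counseling alone
Counseling alone wins overall and in every dependence group — no reversal.

No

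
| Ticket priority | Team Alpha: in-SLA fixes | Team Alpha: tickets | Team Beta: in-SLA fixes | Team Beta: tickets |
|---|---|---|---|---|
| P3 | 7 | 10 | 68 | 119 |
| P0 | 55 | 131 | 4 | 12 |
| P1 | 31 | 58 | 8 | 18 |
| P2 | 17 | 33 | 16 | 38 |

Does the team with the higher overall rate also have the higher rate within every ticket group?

P3: Team Alpha 7/10 = 70.0%, Team Beta 68/119 = 57.1% → Team Alpha
P0: Team Alpha 55/131 = 42.0%, Team Beta 4/12 = 33.3% → Team Alpha
P1: Team Alpha 31/58 = 53.4%, Team Beta 8/18 = 44.4% → Team Alpha
P2: Team Alpha 17/33 = 51.5%, Team Beta 16/38 = 42.1% → Team Alpha
Overall: Team Alpha 110/232 = 47.4%, Team Beta 96/187 = 51.3% → Team Beta
Team Alpha wins each ticket group but Team Beta wins overall — the comparison reverses. Team Alpha's tickets skew toward P0, which has a lower base rate.

No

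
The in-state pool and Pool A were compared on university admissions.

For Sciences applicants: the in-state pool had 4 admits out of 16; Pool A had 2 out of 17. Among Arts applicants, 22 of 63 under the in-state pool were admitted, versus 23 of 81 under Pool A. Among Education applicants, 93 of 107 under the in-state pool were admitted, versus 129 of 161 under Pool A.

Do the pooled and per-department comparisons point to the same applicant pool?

Yes

Sciences: the in-state pool 4/16 = 25.0%, Pool A 2/17 = 11.8% → the in-state pool
Arts: the in-state pool 22/63 = 34.9%, Pool A 23/81 = 28.4% → the in-state pool
Education: the in-state pool 93/107 = 86.9%, Pool A 129/161 = 80.1% → the in-state pool
Overall: the in-state pool 119/186 = 64.0%, Pool A 154/259 = 59.5% → the in-state pool
The in-state pool wins overall and in every department group — no reversal.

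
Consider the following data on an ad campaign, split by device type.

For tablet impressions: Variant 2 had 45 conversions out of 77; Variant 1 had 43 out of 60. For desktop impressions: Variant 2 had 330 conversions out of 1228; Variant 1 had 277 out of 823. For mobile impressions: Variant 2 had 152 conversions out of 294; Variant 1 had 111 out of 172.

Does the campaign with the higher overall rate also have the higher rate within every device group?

Yes

Tablet: Variant 2 45/77 = 58.4%, Variant 1 43/60 = 71.7% → Variant 1
Desktop: Variant 2 330/1228 = 26.9%, Variant 1 277/823 = 33.7% → Variant 1
Mobile: Variant 2 152/294 = 51.7%, Variant 1 111/172 = 64.5% → Variant 1
Overall: Variant 2 527/1599 = 33.0%, Variant 1 431/1055 = 40.9% → Variant 1
Variant 1 wins overall and in every device group — no reversal.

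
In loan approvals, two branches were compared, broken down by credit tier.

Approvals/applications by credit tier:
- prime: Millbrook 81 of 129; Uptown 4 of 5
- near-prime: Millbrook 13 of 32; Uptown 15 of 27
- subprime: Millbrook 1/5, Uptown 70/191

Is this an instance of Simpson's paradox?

Prime: Millbrook 81/129 = 62.8%, Uptown 4/5 = 80.0% → Uptown
Near-prime: Millbrook 13/32 = 40.6%, Uptown 15/27 = 55.6% → Uptown
Subprime: Millbrook 1/5 = 20.0%, Uptown 70/191 = 36.6% → Uptown
Overall: Millbrook 95/166 = 57.2%, Uptown 89/223 = 39.9% → Millbrook
Uptown wins each credit group but Millbrook wins overall — the comparison reverses. Uptown's applications skew toward subprime, which has a lower base rate.

Yes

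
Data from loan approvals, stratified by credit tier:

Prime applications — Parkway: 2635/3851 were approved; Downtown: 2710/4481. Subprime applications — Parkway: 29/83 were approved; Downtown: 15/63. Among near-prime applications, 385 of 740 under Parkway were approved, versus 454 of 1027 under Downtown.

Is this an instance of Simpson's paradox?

Prime: Parkway 2635/3851 = 68.4%, Downtown 2710/4481 = 60.5% → Parkway
Subprime: Parkway 29/83 = 34.9%, Downtown 15/63 = 23.8% → Parkway
Near-prime: Parkway 385/740 = 52.0%, Downtown 454/1027 = 44.2% → Parkway
Overall: Parkway 3049/4674 = 65.2%, Downtown 3179/5571 = 57.1% → Parkway
Parkway wins overall and in every credit group — no reversal.

No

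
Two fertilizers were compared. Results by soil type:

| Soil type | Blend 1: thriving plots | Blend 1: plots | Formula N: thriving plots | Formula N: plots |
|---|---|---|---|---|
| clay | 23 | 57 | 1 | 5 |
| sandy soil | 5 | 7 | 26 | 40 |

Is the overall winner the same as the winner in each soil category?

Clay: Blend 1 23/57 = 40.4%, Formula N 1/5 = 20.0% → Blend 1
Sandy soil: Blend 1 5/7 = 71.4%, Formula N 26/40 = 65.0% → Blend 1
Overall: Blend 1 28/64 = 43.8%, Formula N 27/45 = 60.0% → Formula N
Blend 1 wins each soil group but Formula N wins overall — the comparison reverses. Blend 1's plots skew toward clay, which has a lower base rate.

No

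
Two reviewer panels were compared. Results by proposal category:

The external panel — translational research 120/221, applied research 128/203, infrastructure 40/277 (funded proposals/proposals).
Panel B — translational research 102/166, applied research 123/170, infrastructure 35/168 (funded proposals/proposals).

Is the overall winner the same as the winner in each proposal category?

Yes

Translational research: the external panel 120/221 = 54.3%, Panel B 102/166 = 61.4% → Panel B
Applied research: the external panel 128/203 = 63.1%, Panel B 123/170 = 72.4% → Panel B
Infrastructure: the external panel 40/277 = 14.4%, Panel B 35/168 = 20.8% → Panel B
Overall: the external panel 288/701 = 41.1%, Panel B 260/504 = 51.6% → Panel B
Panel B wins overall and in every proposal group — no reversal.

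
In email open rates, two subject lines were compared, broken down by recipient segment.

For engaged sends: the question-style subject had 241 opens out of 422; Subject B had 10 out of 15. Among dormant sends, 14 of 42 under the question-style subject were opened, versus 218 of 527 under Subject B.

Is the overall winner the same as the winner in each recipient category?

Engaged: the question-style subject 241/422 = 57.1%, Subject B 10/15 = 66.7% → Subject B
Dormant: the question-style subject 14/42 = 33.3%, Subject B 218/527 = 41.4% → Subject B
Overall: the question-style subject 255/464 = 55.0%, Subject B 228/542 = 42.1% → the question-style subject
Subject B wins each recipient group but the question-style subject wins overall — the comparison reverses. Subject B's sends skew toward dormant, which has a lower base rate.

No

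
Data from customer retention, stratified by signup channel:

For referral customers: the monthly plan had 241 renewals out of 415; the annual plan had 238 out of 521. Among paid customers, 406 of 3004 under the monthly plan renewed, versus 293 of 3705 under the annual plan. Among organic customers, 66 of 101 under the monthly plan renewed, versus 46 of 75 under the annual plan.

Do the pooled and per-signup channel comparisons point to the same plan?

Yes

Referral: the monthly plan 241/415 = 58.1%, the annual plan 238/521 = 45.7% → the monthly plan
Paid: the monthly plan 406/3004 = 13.5%, the annual plan 293/3705 = 7.9% → the monthly plan
Organic: the monthly plan 66/101 = 65.3%, the annual plan 46/75 = 61.3% → the monthly plan
Overall: the monthly plan 713/3520 = 20.3%, the annual plan 577/4301 = 13.4% → the monthly plan
The monthly plan wins overall and in every signup group — no reversal.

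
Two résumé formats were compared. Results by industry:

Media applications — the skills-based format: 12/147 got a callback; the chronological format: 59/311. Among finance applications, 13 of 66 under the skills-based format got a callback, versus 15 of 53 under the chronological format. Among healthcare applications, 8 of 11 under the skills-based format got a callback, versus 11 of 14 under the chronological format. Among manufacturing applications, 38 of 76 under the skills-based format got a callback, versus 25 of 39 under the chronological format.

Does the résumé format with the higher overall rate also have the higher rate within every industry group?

Yes

Media: the skills-based format 12/147 = 8.2%, the chronological format 59/311 = 19.0% → the chronological format
Finance: the skills-based format 13/66 = 19.7%, the chronological format 15/53 = 28.3% → the chronological format
Healthcare: the skills-based format 8/11 = 72.7%, the chronological format 11/14 = 78.6% → the chronological format
Manufacturing: the skills-based format 38/76 = 50.0%, the chronological format 25/39 = 64.1% → the chronological format
Overall: the skills-based format 71/300 = 23.7%, the chronological format 110/417 = 26.4% → the chronological format
The chronological format wins overall and in every industry group — no reversal.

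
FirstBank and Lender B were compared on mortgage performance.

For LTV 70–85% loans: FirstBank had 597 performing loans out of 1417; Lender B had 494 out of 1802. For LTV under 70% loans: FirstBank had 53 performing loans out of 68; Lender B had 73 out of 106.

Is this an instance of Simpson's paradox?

LTV 70–85%: FirstBank 597/1417 = 42.1%, Lender B 494/1802 = 27.4% → FirstBank
LTV under 70%: FirstBank 53/68 = 77.9%, Lender B 73/106 = 68.9% → FirstBank
Overall: FirstBank 650/1485 = 43.8%, Lender B 567/1908 = 29.7% → FirstBank
FirstBank wins overall and in every loan-to-value group — no reversal.

No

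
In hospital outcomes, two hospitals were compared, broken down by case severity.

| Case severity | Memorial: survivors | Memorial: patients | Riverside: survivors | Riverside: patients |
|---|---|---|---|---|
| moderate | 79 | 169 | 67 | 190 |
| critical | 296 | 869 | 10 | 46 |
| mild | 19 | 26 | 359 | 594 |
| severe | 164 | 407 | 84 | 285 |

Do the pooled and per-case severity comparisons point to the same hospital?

Moderate: Memorial 79/169 = 46.7%, Riverside 67/190 = 35.3% → Memorial
Critical: Memorial 296/869 = 34.1%, Riverside 10/46 = 21.7% → Memorial
Mild: Memorial 19/26 = 73.1%, Riverside 359/594 = 60.4% → Memorial
Severe: Memorial 164/407 = 40.3%, Riverside 84/285 = 29.5% → Memorial
Overall: Memorial 558/1471 = 37.9%, Riverside 520/1115 = 46.6% → Riverside
Memorial wins each case group but Riverside wins overall — the comparison reverses. Memorial's patients skew toward critical, which has a lower base rate.

No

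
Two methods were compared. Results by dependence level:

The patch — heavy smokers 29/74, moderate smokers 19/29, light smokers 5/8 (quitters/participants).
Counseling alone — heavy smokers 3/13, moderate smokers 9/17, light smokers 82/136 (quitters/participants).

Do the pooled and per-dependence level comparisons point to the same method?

No

Heavy smokers: the patch 29/74 = 39.2%, counseling alone 3/13 = 23.1% → the patch
Moderate smokers: the patch 19/29 = 65.5%, counseling alone 9/17 = 52.9% → the patch
Light smokers: the patch 5/8 = 62.5%, counseling alone 82/136 = 60.3% → the patch
Overall: the patch 53/111 = 47.7%, counseling alone 94/166 = 56.6% → counseling alone
The patch wins each dependence group but counseling alone wins overall — the comparison reverses. The patch's participants skew toward heavy smokers, which has a lower base rate.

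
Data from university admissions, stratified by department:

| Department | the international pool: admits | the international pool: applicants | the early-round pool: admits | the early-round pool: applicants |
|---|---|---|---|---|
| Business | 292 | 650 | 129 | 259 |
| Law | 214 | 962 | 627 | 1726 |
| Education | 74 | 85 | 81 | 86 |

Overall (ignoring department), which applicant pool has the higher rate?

Business: the international pool 292/650 = 44.9%, the early-round pool 129/259 = 49.8% → the early-round pool
Law: the international pool 214/962 = 22.2%, the early-round pool 627/1726 = 36.3% → the early-round pool
Education: the international pool 74/85 = 87.1%, the early-round pool 81/86 = 94.2% → the early-round pool
Overall: the international pool 580/1697 = 34.2%, the early-round pool 837/2071 = 40.4% → the early-round pool

the early-round pool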